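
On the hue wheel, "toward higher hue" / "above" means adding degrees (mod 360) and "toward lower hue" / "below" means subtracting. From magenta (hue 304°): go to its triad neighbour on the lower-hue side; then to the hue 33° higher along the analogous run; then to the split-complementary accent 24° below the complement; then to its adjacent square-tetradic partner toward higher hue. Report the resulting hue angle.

103°

triadic ↓ −120°: 304 − 120 = 184°
analog 33° ↑ +33°: 184 + 33 = 217°
split-comp 24° ↓ +156°: 217 + 156 = 373 → 373 − 360 = 13°
square ↑ +90°: 13 + 90 = 103°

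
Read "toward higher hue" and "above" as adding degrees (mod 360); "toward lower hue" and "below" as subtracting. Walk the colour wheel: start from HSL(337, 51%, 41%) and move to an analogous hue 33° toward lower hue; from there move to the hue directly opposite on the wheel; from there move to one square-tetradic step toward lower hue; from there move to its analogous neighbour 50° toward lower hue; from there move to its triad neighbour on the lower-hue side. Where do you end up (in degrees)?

analog 33° ↓ −33°: 337 − 33 = 304°
complement +180°: 304 + 180 = 484 → 484 − 360 = 124°
square ↓ −90°: 124 − 90 = 34°
analog 50° ↓ −50°: 34 − 50 = -16 → -16 + 360 = 344°
triadic ↓ −120°: 344 − 120 = 224°

224°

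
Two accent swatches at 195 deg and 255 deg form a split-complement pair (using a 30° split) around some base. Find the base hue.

The accents sit 30° either side of the complement, so the complement is their short-arc midpoint on the wheel.
Short-arc midpoint of 195° and 255°: 225°.
Base is 180° from the complement: 225 − 180 = 45°

45°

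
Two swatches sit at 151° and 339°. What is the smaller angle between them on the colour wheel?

172°

|151 − 339| = 188.
The shorter arc is 360 − 188 = 172°.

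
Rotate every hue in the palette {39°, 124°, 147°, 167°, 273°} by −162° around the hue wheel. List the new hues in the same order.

39 − 162 = -123 → -123 + 360 = 237°
124 − 162 = -38 → -38 + 360 = 322°
147 − 162 = -15 → -15 + 360 = 345°
167 − 162 = 5°
273 − 162 = 111°

237°, 322°, 345°, 5°, 111°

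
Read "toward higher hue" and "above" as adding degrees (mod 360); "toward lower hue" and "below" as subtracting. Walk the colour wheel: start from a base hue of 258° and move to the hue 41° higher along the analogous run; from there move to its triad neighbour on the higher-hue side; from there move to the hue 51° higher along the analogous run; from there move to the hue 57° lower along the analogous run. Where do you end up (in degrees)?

+41° (analog 41° ↑): 258 + 41 = 299°
+120° (triadic ↑): 299 + 120 = 419 → 419 − 360 = 59°
+51° (analog 51° ↑): 59 + 51 = 110°
−57° (analog 57° ↓): 110 − 57 = 53°

53°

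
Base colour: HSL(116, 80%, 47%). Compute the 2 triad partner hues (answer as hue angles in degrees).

236° and 356°

A triad places three hues 120° apart.
116 + 120 = 236°
116 + 240 = 356°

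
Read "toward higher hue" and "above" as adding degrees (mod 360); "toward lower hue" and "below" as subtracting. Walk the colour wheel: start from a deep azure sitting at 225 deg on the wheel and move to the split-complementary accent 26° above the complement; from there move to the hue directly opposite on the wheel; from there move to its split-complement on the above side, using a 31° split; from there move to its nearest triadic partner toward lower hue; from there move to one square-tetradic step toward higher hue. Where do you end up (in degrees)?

225 + 206 = 431 → 431 − 360 = 71°   (split-comp 26° ↑)
71 + 180 = 251°   (complement)
251 + 211 = 462 → 462 − 360 = 102°   (split-comp 31° ↑)
102 − 120 = -18 → -18 + 360 = 342°   (triadic ↓)
342 + 90 = 432 → 432 − 360 = 72°   (square ↑)

72°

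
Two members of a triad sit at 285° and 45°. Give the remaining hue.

A triad spaces three hues 120° apart.
The full set is {45°, 165°, 285°}.

165°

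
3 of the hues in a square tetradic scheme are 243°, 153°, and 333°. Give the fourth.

63°

A square tetradic scheme places four hues every 90°.
The full set through 153° is {63°, 153°, 243°, 333°}.
Given {153°, 243°, 333°}, the missing hue is 63°.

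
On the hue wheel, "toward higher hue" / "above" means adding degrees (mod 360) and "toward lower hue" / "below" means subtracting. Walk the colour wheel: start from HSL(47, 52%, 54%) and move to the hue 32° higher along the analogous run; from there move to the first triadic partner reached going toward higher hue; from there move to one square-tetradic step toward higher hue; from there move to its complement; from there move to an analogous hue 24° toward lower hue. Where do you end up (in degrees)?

85°

+32° (analog 32° ↑): 47 + 32 = 79°
+120° (triadic ↑): 79 + 120 = 199°
+90° (square ↑): 199 + 90 = 289°
+180° (complement): 289 + 180 = 469 → 469 − 360 = 109°
−24° (analog 24° ↓): 109 − 24 = 85°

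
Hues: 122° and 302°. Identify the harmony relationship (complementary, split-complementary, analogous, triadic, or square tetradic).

complementary

Sort the hues: 122°, 302°.
Successive gaps around the wheel: 180°, 180°.
Two hues 180° apart are complementary.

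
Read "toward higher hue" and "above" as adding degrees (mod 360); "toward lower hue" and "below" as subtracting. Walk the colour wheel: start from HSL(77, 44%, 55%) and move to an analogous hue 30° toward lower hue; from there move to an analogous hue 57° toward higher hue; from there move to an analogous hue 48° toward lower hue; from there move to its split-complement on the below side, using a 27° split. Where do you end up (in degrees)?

−30° (analog 30° ↓): 77 − 30 = 47°
+57° (analog 57° ↑): 47 + 57 = 104°
−48° (analog 48° ↓): 104 − 48 = 56°
+153° (split-comp 27° ↓): 56 + 153 = 209°

209°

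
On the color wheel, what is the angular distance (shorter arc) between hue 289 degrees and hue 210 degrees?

|289 − 210| = 79.
79 ≤ 180, so the shorter arc is 79°.

79°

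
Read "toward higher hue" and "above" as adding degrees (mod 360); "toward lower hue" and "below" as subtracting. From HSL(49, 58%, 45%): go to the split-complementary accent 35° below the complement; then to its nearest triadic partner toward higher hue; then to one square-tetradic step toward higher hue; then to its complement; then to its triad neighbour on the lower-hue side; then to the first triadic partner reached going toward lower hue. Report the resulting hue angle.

344°

split-comp 35° ↓ +145°: 49 + 145 = 194°
triadic ↑ +120°: 194 + 120 = 314°
square ↑ +90°: 314 + 90 = 404 → 404 − 360 = 44°
complement +180°: 44 + 180 = 224°
triadic ↓ −120°: 224 − 120 = 104°
triadic ↓ −120°: 104 − 120 = -16 → -16 + 360 = 344°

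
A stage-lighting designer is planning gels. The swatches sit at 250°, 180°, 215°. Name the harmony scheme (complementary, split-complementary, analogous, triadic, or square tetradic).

analogous

Sort the hues: 180°, 215°, 250°.
Successive gaps around the wheel: 35°, 35°, 290°.
A run of hues at equal small steps (35°) with one large closing gap is an analogous group.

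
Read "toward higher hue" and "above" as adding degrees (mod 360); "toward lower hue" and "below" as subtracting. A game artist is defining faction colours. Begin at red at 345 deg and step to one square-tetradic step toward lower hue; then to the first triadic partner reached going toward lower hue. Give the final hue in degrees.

−90° (square ↓): 345 − 90 = 255°
−120° (triadic ↓): 255 − 120 = 135°

135°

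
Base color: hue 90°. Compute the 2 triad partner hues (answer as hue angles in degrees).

A triad places three hues 120° apart.
90 + 120 = 210°
90 + 240 = 330°

210° and 330°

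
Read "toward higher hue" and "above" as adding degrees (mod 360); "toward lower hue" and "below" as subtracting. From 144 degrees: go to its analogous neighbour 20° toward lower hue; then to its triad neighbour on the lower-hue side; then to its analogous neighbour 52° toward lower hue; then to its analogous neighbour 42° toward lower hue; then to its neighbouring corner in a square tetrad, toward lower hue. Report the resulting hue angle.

180°

−20° (analog 20° ↓): 144 − 20 = 124°
−120° (triadic ↓): 124 − 120 = 4°
−52° (analog 52° ↓): 4 − 52 = -48 → -48 + 360 = 312°
−42° (analog 42° ↓): 312 − 42 = 270°
−90° (square ↓): 270 − 90 = 180°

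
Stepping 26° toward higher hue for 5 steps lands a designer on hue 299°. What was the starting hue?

169°

5 steps of 26° (toward higher hue) give a net shift of +130°.
Start = end − shift: 299 − 130 = 169°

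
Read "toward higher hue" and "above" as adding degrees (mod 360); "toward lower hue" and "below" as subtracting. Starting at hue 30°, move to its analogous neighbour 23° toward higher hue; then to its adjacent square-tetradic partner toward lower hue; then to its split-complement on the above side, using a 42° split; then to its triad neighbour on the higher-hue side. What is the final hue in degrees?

305°

+23° (analog 23° ↑): 30 + 23 = 53°
−90° (square ↓): 53 − 90 = -37 → -37 + 360 = 323°
+222° (split-comp 42° ↑): 323 + 222 = 545 → 545 − 360 = 185°
+120° (triadic ↑): 185 + 120 = 305°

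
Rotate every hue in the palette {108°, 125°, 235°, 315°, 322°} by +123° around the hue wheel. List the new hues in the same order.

108 + 123 = 231°
125 + 123 = 248°
235 + 123 = 358°
315 + 123 = 438 → 438 − 360 = 78°
322 + 123 = 445 → 445 − 360 = 85°

231°, 248°, 358°, 78°, 85°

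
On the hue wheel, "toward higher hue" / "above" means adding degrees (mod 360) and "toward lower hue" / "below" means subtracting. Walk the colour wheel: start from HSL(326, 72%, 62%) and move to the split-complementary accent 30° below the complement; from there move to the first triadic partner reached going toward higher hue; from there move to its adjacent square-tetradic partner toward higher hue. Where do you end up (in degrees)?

326°

+150° (split-comp 30° ↓): 326 + 150 = 476 → 476 − 360 = 116°
+120° (triadic ↑): 116 + 120 = 236°
+90° (square ↑): 236 + 90 = 326°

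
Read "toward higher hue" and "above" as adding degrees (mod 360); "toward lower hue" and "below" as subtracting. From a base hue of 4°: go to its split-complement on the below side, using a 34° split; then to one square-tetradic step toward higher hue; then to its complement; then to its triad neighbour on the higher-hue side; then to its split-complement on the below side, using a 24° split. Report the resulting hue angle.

+146° (split-comp 34° ↓): 4 + 146 = 150°
+90° (square ↑): 150 + 90 = 240°
+180° (complement): 240 + 180 = 420 → 420 − 360 = 60°
+120° (triadic ↑): 60 + 120 = 180°
+156° (split-comp 24° ↓): 180 + 156 = 336°

336°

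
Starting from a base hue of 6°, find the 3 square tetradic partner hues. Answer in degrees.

A square tetradic scheme places four hues every 90°.
6 + 90 = 96°
6 + 180 = 186°
6 + 270 = 276°

96°, 186° and 276°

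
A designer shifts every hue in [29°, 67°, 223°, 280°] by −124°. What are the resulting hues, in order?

29 − 124 = -95 → -95 + 360 = 265°
67 − 124 = -57 → -57 + 360 = 303°
223 − 124 = 99°
280 − 124 = 156°

265°, 303°, 99°, 156°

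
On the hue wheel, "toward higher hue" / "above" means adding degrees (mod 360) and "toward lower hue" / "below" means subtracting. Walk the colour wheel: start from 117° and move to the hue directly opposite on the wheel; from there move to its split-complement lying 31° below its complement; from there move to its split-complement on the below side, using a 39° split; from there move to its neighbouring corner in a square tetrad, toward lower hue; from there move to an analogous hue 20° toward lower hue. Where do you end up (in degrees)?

complement +180°: 117 + 180 = 297°
split-comp 31° ↓ +149°: 297 + 149 = 446 → 446 − 360 = 86°
split-comp 39° ↓ +141°: 86 + 141 = 227°
square ↓ −90°: 227 − 90 = 137°
analog 20° ↓ −20°: 137 − 20 = 117°

117°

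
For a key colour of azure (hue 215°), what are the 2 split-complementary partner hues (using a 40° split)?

355° and 75°

Split-complementary hues sit 40° either side of the complement.
Complement of 215°: 215 + 180 = 395 → 395 − 360 = 35°
35 − 40 = -5 → -5 + 360 = 355°
35 + 40 = 75°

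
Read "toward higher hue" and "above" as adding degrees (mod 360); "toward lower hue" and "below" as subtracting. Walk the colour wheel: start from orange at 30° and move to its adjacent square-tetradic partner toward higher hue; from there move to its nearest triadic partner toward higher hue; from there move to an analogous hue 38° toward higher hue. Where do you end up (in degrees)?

30 + 90 = 120°   (square ↑)
120 + 120 = 240°   (triadic ↑)
240 + 38 = 278°   (analog 38° ↑)

278°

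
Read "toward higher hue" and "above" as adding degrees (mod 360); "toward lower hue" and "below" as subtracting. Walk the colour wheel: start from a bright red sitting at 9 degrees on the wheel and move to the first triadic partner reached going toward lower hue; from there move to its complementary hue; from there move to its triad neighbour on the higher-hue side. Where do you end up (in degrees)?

189°

−120° (triadic ↓): 9 − 120 = -111 → -111 + 360 = 249°
+180° (complement): 249 + 180 = 429 → 429 − 360 = 69°
+120° (triadic ↑): 69 + 120 = 189°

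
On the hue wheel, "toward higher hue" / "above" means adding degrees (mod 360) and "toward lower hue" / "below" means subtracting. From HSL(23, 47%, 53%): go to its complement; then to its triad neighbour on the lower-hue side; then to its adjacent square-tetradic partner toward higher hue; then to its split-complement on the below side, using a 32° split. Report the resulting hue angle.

321°

complement +180°: 23 + 180 = 203°
triadic ↓ −120°: 203 − 120 = 83°
square ↑ +90°: 83 + 90 = 173°
split-comp 32° ↓ +148°: 173 + 148 = 321°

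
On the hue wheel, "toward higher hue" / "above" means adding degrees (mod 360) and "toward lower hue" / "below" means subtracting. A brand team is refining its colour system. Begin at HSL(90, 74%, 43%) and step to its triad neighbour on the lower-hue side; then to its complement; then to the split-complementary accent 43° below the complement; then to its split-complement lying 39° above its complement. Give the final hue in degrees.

90 − 120 = -30 → -30 + 360 = 330°   (triadic ↓)
330 + 180 = 510 → 510 − 360 = 150°   (complement)
150 + 137 = 287°   (split-comp 43° ↓)
287 + 219 = 506 → 506 − 360 = 146°   (split-comp 39° ↑)

146°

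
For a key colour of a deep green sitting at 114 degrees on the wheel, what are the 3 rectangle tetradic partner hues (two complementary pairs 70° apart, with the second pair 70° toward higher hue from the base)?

184°, 294°, and 4°

A rectangular tetradic uses two complementary pairs 70° apart: offsets 0°, 70°, 180°, 250°.
114 + 70 = 184°
114 + 180 = 294°
114 + 250 = 364 → 364 − 360 = 4°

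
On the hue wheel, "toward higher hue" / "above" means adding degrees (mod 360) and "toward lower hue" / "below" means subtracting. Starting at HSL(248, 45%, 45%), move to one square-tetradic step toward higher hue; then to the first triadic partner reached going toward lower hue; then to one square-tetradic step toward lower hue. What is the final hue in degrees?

248 + 90 = 338°   (square ↑)
338 − 120 = 218°   (triadic ↓)
218 − 90 = 128°   (square ↓)

128°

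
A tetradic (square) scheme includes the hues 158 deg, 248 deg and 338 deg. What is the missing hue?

68°

A square tetradic scheme places four hues every 90°.
The full set through 158° is {68°, 158°, 248°, 338°}.
Given {158°, 248°, 338°}, the missing hue is 68°.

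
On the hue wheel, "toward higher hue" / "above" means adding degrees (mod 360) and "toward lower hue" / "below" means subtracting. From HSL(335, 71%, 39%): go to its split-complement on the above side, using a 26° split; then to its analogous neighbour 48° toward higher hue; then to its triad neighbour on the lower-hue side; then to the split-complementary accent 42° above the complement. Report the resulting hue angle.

335 + 206 = 541 → 541 − 360 = 181°   (split-comp 26° ↑)
181 + 48 = 229°   (analog 48° ↑)
229 − 120 = 109°   (triadic ↓)
109 + 222 = 331°   (split-comp 42° ↑)

331°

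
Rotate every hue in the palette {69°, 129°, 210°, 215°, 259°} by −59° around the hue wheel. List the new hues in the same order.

10°, 70°, 151°, 156°, 200°

69 − 59 = 10°
129 − 59 = 70°
210 − 59 = 151°
215 − 59 = 156°
259 − 59 = 200°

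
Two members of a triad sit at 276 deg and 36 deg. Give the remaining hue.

A triad spaces three hues 120° apart.
The full set is {36°, 156°, 276°}.

156°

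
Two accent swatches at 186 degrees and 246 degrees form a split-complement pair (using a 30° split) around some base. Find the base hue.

36°

The accents sit 30° either side of the complement, so the complement is their short-arc midpoint on the wheel.
Short-arc midpoint of 186° and 246°: 216°.
Base is 180° from the complement: 216 − 180 = 36°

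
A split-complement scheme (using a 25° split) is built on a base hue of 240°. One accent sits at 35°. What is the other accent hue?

85°

Split-complementary hues sit 25° either side of the complement.
Complement of the base 240°: 240 + 180 = 420 → 420 − 360 = 60°
The given accent 35° is 25° one side of 60°; the other accent sits 25° the other side: 60 + 25 = 85°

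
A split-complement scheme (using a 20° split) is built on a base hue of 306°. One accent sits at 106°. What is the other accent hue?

146°

Split-complementary hues sit 20° either side of the complement.
Complement of the base 306°: 306 + 180 = 486 → 486 − 360 = 126°
The given accent 106° is 20° one side of 126°; the other accent sits 20° the other side: 126 + 20 = 146°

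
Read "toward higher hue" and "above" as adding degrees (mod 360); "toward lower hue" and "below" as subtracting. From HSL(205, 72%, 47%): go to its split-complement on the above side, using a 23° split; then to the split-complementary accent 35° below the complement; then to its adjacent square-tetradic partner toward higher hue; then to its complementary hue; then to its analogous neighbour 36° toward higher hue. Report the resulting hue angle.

205 + 203 = 408 → 408 − 360 = 48°   (split-comp 23° ↑)
48 + 145 = 193°   (split-comp 35° ↓)
193 + 90 = 283°   (square ↑)
283 + 180 = 463 → 463 − 360 = 103°   (complement)
103 + 36 = 139°   (analog 36° ↑)

139°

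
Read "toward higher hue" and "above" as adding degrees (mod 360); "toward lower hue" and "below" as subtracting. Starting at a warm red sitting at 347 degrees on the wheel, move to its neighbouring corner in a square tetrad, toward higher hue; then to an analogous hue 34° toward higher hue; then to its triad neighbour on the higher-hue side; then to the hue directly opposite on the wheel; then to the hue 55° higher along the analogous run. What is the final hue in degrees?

106°

347 + 90 = 437 → 437 − 360 = 77°   (square ↑)
77 + 34 = 111°   (analog 34° ↑)
111 + 120 = 231°   (triadic ↑)
231 + 180 = 411 → 411 − 360 = 51°   (complement)
51 + 55 = 106°   (analog 55° ↑)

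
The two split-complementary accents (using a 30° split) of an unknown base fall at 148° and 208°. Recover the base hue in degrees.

358°

The accents sit 30° either side of the complement, so the complement is their short-arc midpoint on the wheel.
Short-arc midpoint of 148° and 208°: 178°.
Base is 180° from the complement: 178 − 180 = -2 → -2 + 360 = 358°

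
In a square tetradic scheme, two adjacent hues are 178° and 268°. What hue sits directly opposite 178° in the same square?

A square tetradic scheme places four hues 90° apart; opposite corners are 180° apart.
178 + 180 = 358°

358°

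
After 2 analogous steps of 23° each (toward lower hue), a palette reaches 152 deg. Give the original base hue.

198°

2 steps of 23° (toward lower hue) give a net shift of −46°.
Start = end − shift: 152 + 46 = 198°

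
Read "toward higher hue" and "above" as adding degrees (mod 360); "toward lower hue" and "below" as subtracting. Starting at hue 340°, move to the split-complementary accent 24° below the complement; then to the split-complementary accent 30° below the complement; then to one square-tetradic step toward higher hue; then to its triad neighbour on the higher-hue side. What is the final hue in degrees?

136°

split-comp 24° ↓ +156°: 340 + 156 = 496 → 496 − 360 = 136°
split-comp 30° ↓ +150°: 136 + 150 = 286°
square ↑ +90°: 286 + 90 = 376 → 376 − 360 = 16°
triadic ↑ +120°: 16 + 120 = 136°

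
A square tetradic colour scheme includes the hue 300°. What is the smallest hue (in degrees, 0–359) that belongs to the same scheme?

A square tetradic scheme places four hues every 90°.
The full set through 300° is {30°, 120°, 210°, 300°}.

30°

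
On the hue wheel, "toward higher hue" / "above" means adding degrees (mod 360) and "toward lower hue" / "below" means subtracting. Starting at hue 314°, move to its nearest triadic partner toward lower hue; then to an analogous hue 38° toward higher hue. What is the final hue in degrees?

314 − 120 = 194°   (triadic ↓)
194 + 38 = 232°   (analog 38° ↑)

232°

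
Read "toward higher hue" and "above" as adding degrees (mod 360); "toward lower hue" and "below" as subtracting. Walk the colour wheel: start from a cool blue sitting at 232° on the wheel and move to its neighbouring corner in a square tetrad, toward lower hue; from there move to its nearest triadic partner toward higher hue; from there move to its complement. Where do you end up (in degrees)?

square ↓ −90°: 232 − 90 = 142°
triadic ↑ +120°: 142 + 120 = 262°
complement +180°: 262 + 180 = 442 → 442 − 360 = 82°

82°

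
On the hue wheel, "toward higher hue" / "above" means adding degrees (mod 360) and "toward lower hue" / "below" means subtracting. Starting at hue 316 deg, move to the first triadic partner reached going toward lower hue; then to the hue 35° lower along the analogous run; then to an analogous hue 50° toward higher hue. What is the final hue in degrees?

316 − 120 = 196°   (triadic ↓)
196 − 35 = 161°   (analog 35° ↓)
161 + 50 = 211°   (analog 50° ↑)

211°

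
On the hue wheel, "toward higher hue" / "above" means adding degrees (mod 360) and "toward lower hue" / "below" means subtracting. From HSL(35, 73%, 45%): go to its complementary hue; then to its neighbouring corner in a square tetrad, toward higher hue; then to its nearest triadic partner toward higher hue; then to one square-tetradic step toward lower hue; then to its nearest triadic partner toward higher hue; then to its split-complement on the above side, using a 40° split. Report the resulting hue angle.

35 + 180 = 215°   (complement)
215 + 90 = 305°   (square ↑)
305 + 120 = 425 → 425 − 360 = 65°   (triadic ↑)
65 − 90 = -25 → -25 + 360 = 335°   (square ↓)
335 + 120 = 455 → 455 − 360 = 95°   (triadic ↑)
95 + 220 = 315°   (split-comp 40° ↑)

315°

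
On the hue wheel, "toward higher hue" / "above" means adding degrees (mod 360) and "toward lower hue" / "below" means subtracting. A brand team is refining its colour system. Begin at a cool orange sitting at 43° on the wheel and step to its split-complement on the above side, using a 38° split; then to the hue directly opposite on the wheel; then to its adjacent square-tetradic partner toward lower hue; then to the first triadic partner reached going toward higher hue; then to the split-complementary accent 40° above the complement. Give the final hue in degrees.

split-comp 38° ↑ +218°: 43 + 218 = 261°
complement +180°: 261 + 180 = 441 → 441 − 360 = 81°
square ↓ −90°: 81 − 90 = -9 → -9 + 360 = 351°
triadic ↑ +120°: 351 + 120 = 471 → 471 − 360 = 111°
split-comp 40° ↑ +220°: 111 + 220 = 331°

331°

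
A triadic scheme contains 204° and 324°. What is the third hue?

A triad spaces three hues 120° apart.
The full set is {84°, 204°, 324°}.

84°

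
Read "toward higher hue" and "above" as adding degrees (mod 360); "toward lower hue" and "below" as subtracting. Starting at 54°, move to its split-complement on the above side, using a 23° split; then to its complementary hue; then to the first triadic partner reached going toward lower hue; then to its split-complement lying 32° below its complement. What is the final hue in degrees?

105°

54 + 203 = 257°   (split-comp 23° ↑)
257 + 180 = 437 → 437 − 360 = 77°   (complement)
77 − 120 = -43 → -43 + 360 = 317°   (triadic ↓)
317 + 148 = 465 → 465 − 360 = 105°   (split-comp 32° ↓)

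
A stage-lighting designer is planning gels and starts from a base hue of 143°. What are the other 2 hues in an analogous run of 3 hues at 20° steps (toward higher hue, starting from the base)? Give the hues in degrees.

163° and 183°

143 + 20 = 163°
143 + 40 = 183°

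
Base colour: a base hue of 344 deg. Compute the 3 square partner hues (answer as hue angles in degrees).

74°, 164°, and 254°

344 + 90 = 434 → 434 − 360 = 74°
344 + 180 = 524 → 524 − 360 = 164°
344 + 270 = 614 → 614 − 360 = 254°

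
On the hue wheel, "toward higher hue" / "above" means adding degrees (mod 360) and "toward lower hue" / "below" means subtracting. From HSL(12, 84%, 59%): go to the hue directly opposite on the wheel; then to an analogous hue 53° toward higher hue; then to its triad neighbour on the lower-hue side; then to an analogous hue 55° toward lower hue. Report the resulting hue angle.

12 + 180 = 192°   (complement)
192 + 53 = 245°   (analog 53° ↑)
245 − 120 = 125°   (triadic ↓)
125 − 55 = 70°   (analog 55° ↓)

70°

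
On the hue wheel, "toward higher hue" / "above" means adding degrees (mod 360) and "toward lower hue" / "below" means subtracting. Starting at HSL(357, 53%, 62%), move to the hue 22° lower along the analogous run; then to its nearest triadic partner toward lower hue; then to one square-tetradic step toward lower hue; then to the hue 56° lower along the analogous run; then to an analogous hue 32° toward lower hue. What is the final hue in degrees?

37°

−22° (analog 22° ↓): 357 − 22 = 335°
−120° (triadic ↓): 335 − 120 = 215°
−90° (square ↓): 215 − 90 = 125°
−56° (analog 56° ↓): 125 − 56 = 69°
−32° (analog 32° ↓): 69 − 32 = 37°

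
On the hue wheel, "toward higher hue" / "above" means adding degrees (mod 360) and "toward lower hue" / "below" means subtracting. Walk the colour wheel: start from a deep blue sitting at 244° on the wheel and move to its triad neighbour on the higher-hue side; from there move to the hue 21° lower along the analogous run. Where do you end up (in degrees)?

triadic ↑ +120°: 244 + 120 = 364 → 364 − 360 = 4°
analog 21° ↓ −21°: 4 − 21 = -17 → -17 + 360 = 343°

343°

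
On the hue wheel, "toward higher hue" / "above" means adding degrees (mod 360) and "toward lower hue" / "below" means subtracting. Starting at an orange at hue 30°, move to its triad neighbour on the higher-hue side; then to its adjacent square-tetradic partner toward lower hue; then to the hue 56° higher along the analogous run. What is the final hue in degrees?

116°

30 + 120 = 150°   (triadic ↑)
150 − 90 = 60°   (square ↓)
60 + 56 = 116°   (analog 56° ↑)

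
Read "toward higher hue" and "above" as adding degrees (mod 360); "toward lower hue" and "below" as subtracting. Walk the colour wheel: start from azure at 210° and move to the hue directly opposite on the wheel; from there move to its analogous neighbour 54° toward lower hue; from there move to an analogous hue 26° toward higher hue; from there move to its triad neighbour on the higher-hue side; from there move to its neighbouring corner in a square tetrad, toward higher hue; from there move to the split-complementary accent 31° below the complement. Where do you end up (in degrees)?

1°

+180° (complement): 210 + 180 = 390 → 390 − 360 = 30°
−54° (analog 54° ↓): 30 − 54 = -24 → -24 + 360 = 336°
+26° (analog 26° ↑): 336 + 26 = 362 → 362 − 360 = 2°
+120° (triadic ↑): 2 + 120 = 122°
+90° (square ↑): 122 + 90 = 212°
+149° (split-comp 31° ↓): 212 + 149 = 361 → 361 − 360 = 1°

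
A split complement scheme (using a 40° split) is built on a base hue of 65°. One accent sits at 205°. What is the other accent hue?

285°

Split-complementary hues sit 40° either side of the complement.
Complement of the base 65°: 65 + 180 = 245°
The given accent 205° is 40° one side of 245°; the other accent sits 40° the other side: 245 + 40 = 285°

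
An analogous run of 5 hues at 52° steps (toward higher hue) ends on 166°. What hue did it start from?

4 steps of 52° (toward higher hue) give a net shift of +208°.
Start = end − shift: 166 − 208 = -42 → -42 + 360 = 318°

318°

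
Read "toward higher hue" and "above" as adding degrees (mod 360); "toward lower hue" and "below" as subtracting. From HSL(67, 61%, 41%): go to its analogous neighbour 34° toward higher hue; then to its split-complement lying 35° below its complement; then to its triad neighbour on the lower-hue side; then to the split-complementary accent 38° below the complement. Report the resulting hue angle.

268°

67 + 34 = 101°   (analog 34° ↑)
101 + 145 = 246°   (split-comp 35° ↓)
246 − 120 = 126°   (triadic ↓)
126 + 142 = 268°   (split-comp 38° ↓)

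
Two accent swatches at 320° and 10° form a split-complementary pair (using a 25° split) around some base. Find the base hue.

The accents sit 25° either side of the complement, so the complement is their short-arc midpoint on the wheel.
Short-arc midpoint of 320° and 10°: 345°.
Base is 180° from the complement: 345 − 180 = 165°

165°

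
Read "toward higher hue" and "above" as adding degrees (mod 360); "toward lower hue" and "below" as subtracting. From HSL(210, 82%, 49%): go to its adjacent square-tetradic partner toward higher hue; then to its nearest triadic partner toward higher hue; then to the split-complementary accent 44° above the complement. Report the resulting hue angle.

284°

square ↑ +90°: 210 + 90 = 300°
triadic ↑ +120°: 300 + 120 = 420 → 420 − 360 = 60°
split-comp 44° ↑ +224°: 60 + 224 = 284°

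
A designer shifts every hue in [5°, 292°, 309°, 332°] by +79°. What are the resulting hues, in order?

84°, 11°, 28°, 51°

5 + 79 = 84°
292 + 79 = 371 → 371 − 360 = 11°
309 + 79 = 388 → 388 − 360 = 28°
332 + 79 = 411 → 411 − 360 = 51°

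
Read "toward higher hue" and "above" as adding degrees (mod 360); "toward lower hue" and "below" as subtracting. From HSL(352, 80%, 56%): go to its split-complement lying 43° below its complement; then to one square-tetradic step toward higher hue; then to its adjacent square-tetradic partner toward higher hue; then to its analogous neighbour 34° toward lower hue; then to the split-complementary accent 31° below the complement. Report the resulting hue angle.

split-comp 43° ↓ +137°: 352 + 137 = 489 → 489 − 360 = 129°
square ↑ +90°: 129 + 90 = 219°
square ↑ +90°: 219 + 90 = 309°
analog 34° ↓ −34°: 309 − 34 = 275°
split-comp 31° ↓ +149°: 275 + 149 = 424 → 424 − 360 = 64°

64°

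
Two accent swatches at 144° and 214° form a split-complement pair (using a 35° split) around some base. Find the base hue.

359°

The accents sit 35° either side of the complement, so the complement is their short-arc midpoint on the wheel.
Short-arc midpoint of 144° and 214°: 179°.
Base is 180° from the complement: 179 − 180 = -1 → -1 + 360 = 359°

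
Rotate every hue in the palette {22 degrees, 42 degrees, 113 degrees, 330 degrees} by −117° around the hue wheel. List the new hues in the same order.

22 − 117 = -95 → -95 + 360 = 265°
42 − 117 = -75 → -75 + 360 = 285°
113 − 117 = -4 → -4 + 360 = 356°
330 − 117 = 213°

265°, 285°, 356°, 213°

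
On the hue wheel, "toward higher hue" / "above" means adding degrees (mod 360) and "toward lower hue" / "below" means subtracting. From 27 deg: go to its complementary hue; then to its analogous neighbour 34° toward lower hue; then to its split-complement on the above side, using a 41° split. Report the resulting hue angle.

+180° (complement): 27 + 180 = 207°
−34° (analog 34° ↓): 207 − 34 = 173°
+221° (split-comp 41° ↑): 173 + 221 = 394 → 394 − 360 = 34°

34°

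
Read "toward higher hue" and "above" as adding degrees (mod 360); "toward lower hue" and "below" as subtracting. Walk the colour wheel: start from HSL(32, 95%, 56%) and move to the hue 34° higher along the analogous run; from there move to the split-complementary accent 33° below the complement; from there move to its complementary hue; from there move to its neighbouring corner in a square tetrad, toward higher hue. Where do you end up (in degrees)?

123°

32 + 34 = 66°   (analog 34° ↑)
66 + 147 = 213°   (split-comp 33° ↓)
213 + 180 = 393 → 393 − 360 = 33°   (complement)
33 + 90 = 123°   (square ↑)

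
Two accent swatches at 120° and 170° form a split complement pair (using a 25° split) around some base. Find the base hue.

The accents sit 25° either side of the complement, so the complement is their short-arc midpoint on the wheel.
Short-arc midpoint of 120° and 170°: 145°.
Base is 180° from the complement: 145 − 180 = -35 → -35 + 360 = 325°

325°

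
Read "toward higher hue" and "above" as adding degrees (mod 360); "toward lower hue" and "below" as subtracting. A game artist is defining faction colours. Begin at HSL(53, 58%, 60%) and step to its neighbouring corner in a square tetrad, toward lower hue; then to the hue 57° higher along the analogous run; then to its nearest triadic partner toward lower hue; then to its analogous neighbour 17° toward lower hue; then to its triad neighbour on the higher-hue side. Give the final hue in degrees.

3°

−90° (square ↓): 53 − 90 = -37 → -37 + 360 = 323°
+57° (analog 57° ↑): 323 + 57 = 380 → 380 − 360 = 20°
−120° (triadic ↓): 20 − 120 = -100 → -100 + 360 = 260°
−17° (analog 17° ↓): 260 − 17 = 243°
+120° (triadic ↑): 243 + 120 = 363 → 363 − 360 = 3°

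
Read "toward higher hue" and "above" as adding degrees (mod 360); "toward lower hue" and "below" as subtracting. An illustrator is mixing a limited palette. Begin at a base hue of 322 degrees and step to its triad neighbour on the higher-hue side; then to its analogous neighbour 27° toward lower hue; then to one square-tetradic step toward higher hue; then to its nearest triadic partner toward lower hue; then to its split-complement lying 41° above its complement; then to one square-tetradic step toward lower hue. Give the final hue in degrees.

+120° (triadic ↑): 322 + 120 = 442 → 442 − 360 = 82°
−27° (analog 27° ↓): 82 − 27 = 55°
+90° (square ↑): 55 + 90 = 145°
−120° (triadic ↓): 145 − 120 = 25°
+221° (split-comp 41° ↑): 25 + 221 = 246°
−90° (square ↓): 246 − 90 = 156°

156°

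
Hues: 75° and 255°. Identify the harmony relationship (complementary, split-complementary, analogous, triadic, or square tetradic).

Sort the hues: 75°, 255°.
Successive gaps around the wheel: 180°, 180°.
Two hues 180° apart are complementary.

complementary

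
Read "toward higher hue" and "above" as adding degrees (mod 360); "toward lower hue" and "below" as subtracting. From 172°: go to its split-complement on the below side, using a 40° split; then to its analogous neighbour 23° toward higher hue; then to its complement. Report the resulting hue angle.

155°

+140° (split-comp 40° ↓): 172 + 140 = 312°
+23° (analog 23° ↑): 312 + 23 = 335°
+180° (complement): 335 + 180 = 515 → 515 − 360 = 155°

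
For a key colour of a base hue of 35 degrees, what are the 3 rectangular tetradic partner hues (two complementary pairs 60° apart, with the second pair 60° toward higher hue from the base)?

95°, 215°, 275°

A rectangular tetradic uses two complementary pairs 60° apart: offsets 0°, 60°, 180°, 240°.
35 + 60 = 95°
35 + 180 = 215°
35 + 240 = 275°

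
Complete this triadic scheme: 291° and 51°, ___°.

171°

A triad places three hues 120° apart.
The full set through 51° is {51°, 171°, 291°}.
Given {51°, 291°}, the missing hue is 171°.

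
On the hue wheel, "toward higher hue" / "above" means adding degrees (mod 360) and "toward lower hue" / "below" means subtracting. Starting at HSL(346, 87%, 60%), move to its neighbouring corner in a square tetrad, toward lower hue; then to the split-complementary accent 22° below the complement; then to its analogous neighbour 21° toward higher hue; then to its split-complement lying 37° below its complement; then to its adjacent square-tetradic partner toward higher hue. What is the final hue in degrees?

square ↓ −90°: 346 − 90 = 256°
split-comp 22° ↓ +158°: 256 + 158 = 414 → 414 − 360 = 54°
analog 21° ↑ +21°: 54 + 21 = 75°
split-comp 37° ↓ +143°: 75 + 143 = 218°
square ↑ +90°: 218 + 90 = 308°

308°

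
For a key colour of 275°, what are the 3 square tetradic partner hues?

5°, 95°, 185°

A square tetradic scheme places four hues every 90°.
275 + 90 = 365 → 365 − 360 = 5°
275 + 180 = 455 → 455 − 360 = 95°
275 + 270 = 545 → 545 − 360 = 185°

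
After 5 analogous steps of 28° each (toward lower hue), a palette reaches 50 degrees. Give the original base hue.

5 steps of 28° (toward lower hue) give a net shift of −140°.
Start = end − shift: 50 + 140 = 190°

190°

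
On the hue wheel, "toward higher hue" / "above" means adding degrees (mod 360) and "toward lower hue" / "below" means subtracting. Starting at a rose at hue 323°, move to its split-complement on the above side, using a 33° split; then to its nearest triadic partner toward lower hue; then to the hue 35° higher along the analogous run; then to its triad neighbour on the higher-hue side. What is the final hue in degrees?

+213° (split-comp 33° ↑): 323 + 213 = 536 → 536 − 360 = 176°
−120° (triadic ↓): 176 − 120 = 56°
+35° (analog 35° ↑): 56 + 35 = 91°
+120° (triadic ↑): 91 + 120 = 211°

211°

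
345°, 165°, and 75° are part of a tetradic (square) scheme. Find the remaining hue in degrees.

A square tetradic scheme places four hues every 90°.
The full set through 75° is {75°, 165°, 255°, 345°}.
Given {75°, 165°, 345°}, the missing hue is 255°.

255°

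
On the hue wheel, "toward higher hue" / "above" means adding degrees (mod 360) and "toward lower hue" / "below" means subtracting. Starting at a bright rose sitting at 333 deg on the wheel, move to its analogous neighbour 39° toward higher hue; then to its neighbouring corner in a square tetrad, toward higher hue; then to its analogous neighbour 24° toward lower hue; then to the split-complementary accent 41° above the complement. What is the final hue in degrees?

+39° (analog 39° ↑): 333 + 39 = 372 → 372 − 360 = 12°
+90° (square ↑): 12 + 90 = 102°
−24° (analog 24° ↓): 102 − 24 = 78°
+221° (split-comp 41° ↑): 78 + 221 = 299°

299°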